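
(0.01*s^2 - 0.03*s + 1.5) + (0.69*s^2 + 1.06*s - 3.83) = 0.7*s^2 + 1.03*s - 2.33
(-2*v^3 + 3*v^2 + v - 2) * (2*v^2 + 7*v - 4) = -4*v^5 - 8*v^4 + 31*v^3 - 9*v^2 - 18*v + 8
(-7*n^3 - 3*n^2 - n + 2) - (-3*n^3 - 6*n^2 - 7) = -4*n^3 + 3*n^2 - n + 9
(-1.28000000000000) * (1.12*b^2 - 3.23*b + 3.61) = -1.4336*b^2 + 4.1344*b - 4.6208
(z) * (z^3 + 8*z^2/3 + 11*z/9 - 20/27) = z^4 + 8*z^3/3 + 11*z^2/9 - 20*z/27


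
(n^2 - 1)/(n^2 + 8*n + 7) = (n - 1)/(n + 7)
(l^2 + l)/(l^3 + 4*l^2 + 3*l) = 1/(l + 3)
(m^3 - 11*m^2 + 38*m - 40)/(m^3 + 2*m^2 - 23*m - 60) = (m^2 - 6*m + 8)/(m^2 + 7*m + 12)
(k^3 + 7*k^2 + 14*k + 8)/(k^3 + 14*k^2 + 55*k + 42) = (k^2 + 6*k + 8)/(k^2 + 13*k + 42)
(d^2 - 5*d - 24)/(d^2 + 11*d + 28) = (d^2 - 5*d - 24)/(d^2 + 11*d + 28)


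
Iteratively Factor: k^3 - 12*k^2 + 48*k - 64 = (k - 4)*(k^2 - 8*k + 16) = (k - 4)^2*(k - 4)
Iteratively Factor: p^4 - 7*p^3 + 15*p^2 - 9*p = (p)*(p^3 - 7*p^2 + 15*p - 9) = p*(p - 3)*(p^2 - 4*p + 3) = p*(p - 3)*(p - 1)*(p - 3)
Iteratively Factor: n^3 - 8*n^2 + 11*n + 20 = (n + 1)*(n^2 - 9*n + 20) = (n - 4)*(n + 1)*(n - 5)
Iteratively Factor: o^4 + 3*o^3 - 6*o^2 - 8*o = (o)*(o^3 + 3*o^2 - 6*o - 8) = o*(o - 2)*(o^2 + 5*o + 4) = o*(o - 2)*(o + 1)*(o + 4)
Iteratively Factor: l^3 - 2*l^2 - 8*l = (l - 4)*(l^2 + 2*l) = l*(l - 4)*(l + 2)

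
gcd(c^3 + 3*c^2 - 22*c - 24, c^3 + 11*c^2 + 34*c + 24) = c^2 + 7*c + 6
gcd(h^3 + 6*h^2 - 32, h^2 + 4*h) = h + 4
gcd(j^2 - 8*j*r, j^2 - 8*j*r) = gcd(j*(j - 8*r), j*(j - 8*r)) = -j^2 + 8*j*r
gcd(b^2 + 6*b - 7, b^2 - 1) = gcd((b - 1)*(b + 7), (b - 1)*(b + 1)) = b - 1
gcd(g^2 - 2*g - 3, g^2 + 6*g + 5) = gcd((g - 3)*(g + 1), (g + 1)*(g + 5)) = g + 1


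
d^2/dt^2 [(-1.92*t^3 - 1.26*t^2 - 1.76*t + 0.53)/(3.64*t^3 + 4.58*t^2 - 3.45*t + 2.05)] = (-5.6843418860808e-14*t^7 + 30.6284159999996*t^6 - 284.583936*t^5 - 14.7944159999998*t^4 + 105.490008*t^3 + 336.823992*t^2 - 23.2413*t - 32.82119)/(48.228544*t^9 + 182.049504*t^8 + 91.928928*t^7 - 167.536888*t^6 + 117.92532*t^5 + 138.08181*t^4 - 189.524625*t^3 + 130.942725*t^2 - 43.495875*t + 8.615125)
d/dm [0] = 0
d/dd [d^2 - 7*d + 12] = 2*d - 7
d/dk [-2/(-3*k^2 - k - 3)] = 2*(-6*k - 1)/(3*k^2 + k + 3)^2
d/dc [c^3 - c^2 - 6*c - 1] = 3*c^2 - 2*c - 6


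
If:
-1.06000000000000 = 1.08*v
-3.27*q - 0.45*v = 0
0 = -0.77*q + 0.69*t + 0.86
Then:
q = 0.14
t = -1.10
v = -0.98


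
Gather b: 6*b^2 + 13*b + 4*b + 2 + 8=6*b^2 + 17*b + 10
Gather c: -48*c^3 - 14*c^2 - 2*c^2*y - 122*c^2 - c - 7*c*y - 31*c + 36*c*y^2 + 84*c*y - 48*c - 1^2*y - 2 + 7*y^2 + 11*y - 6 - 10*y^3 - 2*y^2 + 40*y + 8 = -48*c^3 + c^2*(-2*y - 136) + c*(36*y^2 + 77*y - 80) - 10*y^3 + 5*y^2 + 50*y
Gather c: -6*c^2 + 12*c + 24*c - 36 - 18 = -6*c^2 + 36*c - 54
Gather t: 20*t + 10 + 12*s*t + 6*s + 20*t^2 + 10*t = 6*s + 20*t^2 + t*(12*s + 30) + 10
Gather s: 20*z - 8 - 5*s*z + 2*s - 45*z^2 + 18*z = s*(2 - 5*z) - 45*z^2 + 38*z - 8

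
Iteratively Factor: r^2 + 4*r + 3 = (r + 3)*(r + 1)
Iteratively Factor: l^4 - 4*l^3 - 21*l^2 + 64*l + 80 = (l + 4)*(l^3 - 8*l^2 + 11*l + 20) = (l - 5)*(l + 4)*(l^2 - 3*l - 4) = (l - 5)*(l - 4)*(l + 4)*(l + 1)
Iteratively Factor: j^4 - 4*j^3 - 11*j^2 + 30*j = (j - 2)*(j^3 - 2*j^2 - 15*j) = (j - 5)*(j - 2)*(j^2 + 3*j) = (j - 5)*(j - 2)*(j + 3)*(j)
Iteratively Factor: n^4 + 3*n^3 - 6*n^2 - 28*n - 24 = (n + 2)*(n^3 + n^2 - 8*n - 12) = (n + 2)^2*(n^2 - n - 6) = (n + 2)^3*(n - 3)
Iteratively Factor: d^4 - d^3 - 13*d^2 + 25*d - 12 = (d + 4)*(d^3 - 5*d^2 + 7*d - 3) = (d - 1)*(d + 4)*(d^2 - 4*d + 3) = (d - 3)*(d - 1)*(d + 4)*(d - 1)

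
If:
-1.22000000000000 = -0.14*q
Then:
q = 8.71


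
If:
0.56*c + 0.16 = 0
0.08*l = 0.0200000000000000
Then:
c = -0.29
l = 0.25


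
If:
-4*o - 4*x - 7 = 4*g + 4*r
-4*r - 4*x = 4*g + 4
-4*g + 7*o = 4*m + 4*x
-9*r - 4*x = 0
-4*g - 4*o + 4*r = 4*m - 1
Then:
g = 21/16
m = 123/80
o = -3/4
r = 37/20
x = -333/80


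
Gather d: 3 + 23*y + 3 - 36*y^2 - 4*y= -36*y^2 + 19*y + 6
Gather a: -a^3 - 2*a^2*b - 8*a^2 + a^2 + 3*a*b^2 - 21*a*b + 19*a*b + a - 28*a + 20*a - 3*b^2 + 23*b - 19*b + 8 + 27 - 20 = -a^3 + a^2*(-2*b - 7) + a*(3*b^2 - 2*b - 7) - 3*b^2 + 4*b + 15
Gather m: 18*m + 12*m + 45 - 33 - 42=30*m - 30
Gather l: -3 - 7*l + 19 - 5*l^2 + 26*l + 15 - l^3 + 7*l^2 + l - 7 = -l^3 + 2*l^2 + 20*l + 24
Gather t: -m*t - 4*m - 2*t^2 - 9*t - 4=-4*m - 2*t^2 + t*(-m - 9) - 4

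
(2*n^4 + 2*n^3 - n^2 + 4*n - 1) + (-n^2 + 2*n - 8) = 2*n^4 + 2*n^3 - 2*n^2 + 6*n - 9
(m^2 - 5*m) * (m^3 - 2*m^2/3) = m^5 - 17*m^4/3 + 10*m^3/3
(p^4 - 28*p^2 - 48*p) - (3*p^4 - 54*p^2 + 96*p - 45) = -2*p^4 + 26*p^2 - 144*p + 45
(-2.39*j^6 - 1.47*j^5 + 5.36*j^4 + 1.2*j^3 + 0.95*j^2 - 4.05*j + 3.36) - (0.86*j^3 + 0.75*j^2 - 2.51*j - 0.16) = -2.39*j^6 - 1.47*j^5 + 5.36*j^4 + 0.34*j^3 + 0.2*j^2 - 1.54*j + 3.52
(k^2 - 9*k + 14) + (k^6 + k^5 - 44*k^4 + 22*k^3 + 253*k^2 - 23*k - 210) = k^6 + k^5 - 44*k^4 + 22*k^3 + 254*k^2 - 32*k - 196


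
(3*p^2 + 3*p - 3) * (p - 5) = 3*p^3 - 12*p^2 - 18*p + 15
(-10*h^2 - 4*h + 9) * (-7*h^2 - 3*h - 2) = 70*h^4 + 58*h^3 - 31*h^2 - 19*h - 18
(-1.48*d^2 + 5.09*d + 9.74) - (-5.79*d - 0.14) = -1.48*d^2 + 10.88*d + 9.88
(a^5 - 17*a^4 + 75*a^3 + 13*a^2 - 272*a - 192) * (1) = a^5 - 17*a^4 + 75*a^3 + 13*a^2 - 272*a - 192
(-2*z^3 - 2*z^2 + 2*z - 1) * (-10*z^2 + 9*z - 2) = 20*z^5 + 2*z^4 - 34*z^3 + 32*z^2 - 13*z + 2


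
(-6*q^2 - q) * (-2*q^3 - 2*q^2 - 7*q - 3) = 12*q^5 + 14*q^4 + 44*q^3 + 25*q^2 + 3*q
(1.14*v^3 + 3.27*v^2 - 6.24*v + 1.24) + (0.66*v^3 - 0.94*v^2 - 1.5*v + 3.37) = 1.8*v^3 + 2.33*v^2 - 7.74*v + 4.61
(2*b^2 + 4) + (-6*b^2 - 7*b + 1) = -4*b^2 - 7*b + 5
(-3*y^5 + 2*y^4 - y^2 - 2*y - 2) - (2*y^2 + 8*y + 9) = -3*y^5 + 2*y^4 - 3*y^2 - 10*y - 11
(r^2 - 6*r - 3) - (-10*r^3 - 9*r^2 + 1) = 10*r^3 + 10*r^2 - 6*r - 4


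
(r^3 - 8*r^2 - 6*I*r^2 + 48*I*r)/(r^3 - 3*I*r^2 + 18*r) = (r - 8)/(r + 3*I)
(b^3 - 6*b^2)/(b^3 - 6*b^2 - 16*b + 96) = b^2/(b^2 - 16)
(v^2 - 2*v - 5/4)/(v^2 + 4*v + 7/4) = (2*v - 5)/(2*v + 7)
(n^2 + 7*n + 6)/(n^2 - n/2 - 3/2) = 2*(n + 6)/(2*n - 3)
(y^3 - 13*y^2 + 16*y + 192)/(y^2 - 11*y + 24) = (y^2 - 5*y - 24)/(y - 3)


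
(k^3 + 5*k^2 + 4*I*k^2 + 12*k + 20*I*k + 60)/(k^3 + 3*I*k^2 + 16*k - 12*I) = (k + 5)/(k - I)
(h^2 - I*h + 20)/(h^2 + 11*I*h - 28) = (h - 5*I)/(h + 7*I)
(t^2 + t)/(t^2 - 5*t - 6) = t/(t - 6)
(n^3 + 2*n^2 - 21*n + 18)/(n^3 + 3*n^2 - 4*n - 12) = (n^3 + 2*n^2 - 21*n + 18)/(n^3 + 3*n^2 - 4*n - 12)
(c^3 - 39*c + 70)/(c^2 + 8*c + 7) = (c^2 - 7*c + 10)/(c + 1)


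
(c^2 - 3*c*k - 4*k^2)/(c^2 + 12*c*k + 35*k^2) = (c^2 - 3*c*k - 4*k^2)/(c^2 + 12*c*k + 35*k^2)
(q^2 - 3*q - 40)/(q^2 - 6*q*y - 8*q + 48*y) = (-q - 5)/(-q + 6*y)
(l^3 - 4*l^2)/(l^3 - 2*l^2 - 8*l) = l/(l + 2)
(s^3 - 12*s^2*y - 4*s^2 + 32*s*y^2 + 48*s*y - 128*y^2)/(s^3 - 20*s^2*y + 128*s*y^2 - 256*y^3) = (4 - s)/(-s + 8*y)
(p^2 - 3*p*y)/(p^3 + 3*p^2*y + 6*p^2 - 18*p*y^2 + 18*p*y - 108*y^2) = p/(p^2 + 6*p*y + 6*p + 36*y)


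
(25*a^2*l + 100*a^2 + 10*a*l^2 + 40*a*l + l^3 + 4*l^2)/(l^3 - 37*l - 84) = (25*a^2 + 10*a*l + l^2)/(l^2 - 4*l - 21)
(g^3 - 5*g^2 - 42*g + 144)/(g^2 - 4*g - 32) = (g^2 + 3*g - 18)/(g + 4)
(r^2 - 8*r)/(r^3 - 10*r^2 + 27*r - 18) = r*(r - 8)/(r^3 - 10*r^2 + 27*r - 18)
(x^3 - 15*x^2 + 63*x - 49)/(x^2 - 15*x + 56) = (x^2 - 8*x + 7)/(x - 8)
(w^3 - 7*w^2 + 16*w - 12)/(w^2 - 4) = (w^2 - 5*w + 6)/(w + 2)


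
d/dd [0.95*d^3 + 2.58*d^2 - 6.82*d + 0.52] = 2.85*d^2 + 5.16*d - 6.82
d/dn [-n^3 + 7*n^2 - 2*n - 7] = -3*n^2 + 14*n - 2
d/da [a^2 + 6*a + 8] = 2*a + 6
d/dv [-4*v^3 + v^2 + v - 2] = -12*v^2 + 2*v + 1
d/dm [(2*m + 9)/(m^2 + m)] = (-2*m^2 - 18*m - 9)/(m^2*(m^2 + 2*m + 1))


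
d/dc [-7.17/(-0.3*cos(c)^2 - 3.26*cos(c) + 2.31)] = (4.302*cos(c) + 23.3742)*sin(c)/(0.3*cos(c)^2 + 3.26*cos(c) - 2.31)^2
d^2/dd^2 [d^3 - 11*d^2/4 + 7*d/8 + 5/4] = 6*d - 11/2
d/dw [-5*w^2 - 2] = -10*w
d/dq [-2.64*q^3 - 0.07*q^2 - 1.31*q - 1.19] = -7.92*q^2 - 0.14*q - 1.31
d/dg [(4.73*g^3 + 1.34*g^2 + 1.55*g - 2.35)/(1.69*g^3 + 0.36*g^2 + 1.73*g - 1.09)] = (-3.5527136788005e-15*g^5 - 0.5618*g^4 + 11.1268*g^3 - 1.7924*g^2 - 1.2292*g + 2.376)/(2.8561*g^6 + 1.2168*g^5 + 5.977*g^4 - 2.4386*g^3 + 2.2081*g^2 - 3.7714*g + 1.1881)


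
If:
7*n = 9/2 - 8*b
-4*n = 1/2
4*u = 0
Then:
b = 43/64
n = -1/8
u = 0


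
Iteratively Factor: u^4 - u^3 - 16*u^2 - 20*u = (u)*(u^3 - u^2 - 16*u - 20) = u*(u - 5)*(u^2 + 4*u + 4) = u*(u - 5)*(u + 2)*(u + 2)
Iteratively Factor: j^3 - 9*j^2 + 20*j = (j)*(j^2 - 9*j + 20) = j*(j - 4)*(j - 5)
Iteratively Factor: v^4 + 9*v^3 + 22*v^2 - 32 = (v + 4)*(v^3 + 5*v^2 + 2*v - 8) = (v - 1)*(v + 4)*(v^2 + 6*v + 8) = (v - 1)*(v + 2)*(v + 4)*(v + 4)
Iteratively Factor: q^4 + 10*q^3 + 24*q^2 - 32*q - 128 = (q + 4)*(q^3 + 6*q^2 - 32) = (q - 2)*(q + 4)*(q^2 + 8*q + 16) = (q - 2)*(q + 4)^2*(q + 4)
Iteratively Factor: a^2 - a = (a - 1)*(a)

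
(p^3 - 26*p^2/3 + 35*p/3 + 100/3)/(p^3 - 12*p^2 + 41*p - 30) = (3*p^2 - 11*p - 20)/(3*(p^2 - 7*p + 6))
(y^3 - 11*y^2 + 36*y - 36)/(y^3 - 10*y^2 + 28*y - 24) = (y - 3)/(y - 2)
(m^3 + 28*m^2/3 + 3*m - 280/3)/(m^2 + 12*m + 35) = m - 8/3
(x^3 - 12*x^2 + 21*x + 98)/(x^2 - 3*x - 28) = (x^2 - 5*x - 14)/(x + 4)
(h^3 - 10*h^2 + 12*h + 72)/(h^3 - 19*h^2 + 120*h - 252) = (h + 2)/(h - 7)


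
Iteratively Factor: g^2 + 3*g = (g)*(g + 3)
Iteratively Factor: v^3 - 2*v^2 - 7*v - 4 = (v + 1)*(v^2 - 3*v - 4) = (v + 1)^2*(v - 4)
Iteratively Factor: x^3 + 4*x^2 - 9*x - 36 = (x + 4)*(x^2 - 9) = (x - 3)*(x + 4)*(x + 3)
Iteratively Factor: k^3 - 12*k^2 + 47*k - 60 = (k - 3)*(k^2 - 9*k + 20) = (k - 4)*(k - 3)*(k - 5)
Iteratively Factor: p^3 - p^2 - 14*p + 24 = (p - 2)*(p^2 + p - 12) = (p - 3)*(p - 2)*(p + 4)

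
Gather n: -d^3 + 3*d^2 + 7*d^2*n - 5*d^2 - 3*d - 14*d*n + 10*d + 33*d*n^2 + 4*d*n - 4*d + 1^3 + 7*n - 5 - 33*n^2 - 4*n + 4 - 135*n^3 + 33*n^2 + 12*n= -d^3 - 2*d^2 + 33*d*n^2 + 3*d - 135*n^3 + n*(7*d^2 - 10*d + 15)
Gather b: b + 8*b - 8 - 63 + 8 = 9*b - 63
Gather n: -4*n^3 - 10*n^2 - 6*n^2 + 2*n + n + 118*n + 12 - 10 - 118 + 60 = -4*n^3 - 16*n^2 + 121*n - 56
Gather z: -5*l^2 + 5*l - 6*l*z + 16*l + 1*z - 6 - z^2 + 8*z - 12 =-5*l^2 + 21*l - z^2 + z*(9 - 6*l) - 18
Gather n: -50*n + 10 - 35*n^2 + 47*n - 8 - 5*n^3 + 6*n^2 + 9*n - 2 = -5*n^3 - 29*n^2 + 6*n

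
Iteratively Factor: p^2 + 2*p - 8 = (p + 4)*(p - 2)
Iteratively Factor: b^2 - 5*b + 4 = (b - 1)*(b - 4)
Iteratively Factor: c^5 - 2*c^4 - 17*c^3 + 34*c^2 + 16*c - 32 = (c + 4)*(c^4 - 6*c^3 + 7*c^2 + 6*c - 8) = (c - 2)*(c + 4)*(c^3 - 4*c^2 - c + 4) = (c - 4)*(c - 2)*(c + 4)*(c^2 - 1) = (c - 4)*(c - 2)*(c - 1)*(c + 4)*(c + 1)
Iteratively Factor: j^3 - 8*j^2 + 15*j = (j - 5)*(j^2 - 3*j) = (j - 5)*(j - 3)*(j)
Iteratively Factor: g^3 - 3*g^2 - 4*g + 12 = (g + 2)*(g^2 - 5*g + 6) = (g - 3)*(g + 2)*(g - 2)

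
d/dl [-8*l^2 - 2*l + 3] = -16*l - 2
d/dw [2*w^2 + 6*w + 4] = 4*w + 6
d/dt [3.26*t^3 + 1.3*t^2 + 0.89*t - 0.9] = 9.78*t^2 + 2.6*t + 0.89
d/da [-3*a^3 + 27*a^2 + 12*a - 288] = -9*a^2 + 54*a + 12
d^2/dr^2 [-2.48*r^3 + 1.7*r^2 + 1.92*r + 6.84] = 3.4 - 14.88*r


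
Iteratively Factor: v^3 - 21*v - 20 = (v - 5)*(v^2 + 5*v + 4) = (v - 5)*(v + 1)*(v + 4)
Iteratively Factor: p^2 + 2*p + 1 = (p + 1)*(p + 1)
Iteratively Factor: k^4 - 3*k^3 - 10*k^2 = (k)*(k^3 - 3*k^2 - 10*k) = k^2*(k^2 - 3*k - 10) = k^2*(k + 2)*(k - 5)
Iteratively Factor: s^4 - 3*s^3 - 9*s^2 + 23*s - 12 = (s + 3)*(s^3 - 6*s^2 + 9*s - 4) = (s - 4)*(s + 3)*(s^2 - 2*s + 1) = (s - 4)*(s - 1)*(s + 3)*(s - 1)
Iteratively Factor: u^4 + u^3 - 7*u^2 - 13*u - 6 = (u + 2)*(u^3 - u^2 - 5*u - 3) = (u + 1)*(u + 2)*(u^2 - 2*u - 3) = (u + 1)^2*(u + 2)*(u - 3)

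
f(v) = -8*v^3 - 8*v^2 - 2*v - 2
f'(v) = -24*v^2 - 16*v - 2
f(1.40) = -42.43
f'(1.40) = -71.44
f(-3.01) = 149.71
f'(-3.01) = -171.28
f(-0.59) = -1.96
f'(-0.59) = -0.91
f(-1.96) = 31.42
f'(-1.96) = -62.84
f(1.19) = -29.19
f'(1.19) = -55.03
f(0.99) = -19.58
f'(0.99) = -41.36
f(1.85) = -83.73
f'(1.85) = -113.74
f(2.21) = -131.84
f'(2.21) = -154.58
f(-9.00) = 5200.00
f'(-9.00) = -1802.00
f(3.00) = -296.00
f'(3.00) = -266.00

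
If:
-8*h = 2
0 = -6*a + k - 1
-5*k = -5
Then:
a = 0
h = -1/4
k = 1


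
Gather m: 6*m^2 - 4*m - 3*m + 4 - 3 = 6*m^2 - 7*m + 1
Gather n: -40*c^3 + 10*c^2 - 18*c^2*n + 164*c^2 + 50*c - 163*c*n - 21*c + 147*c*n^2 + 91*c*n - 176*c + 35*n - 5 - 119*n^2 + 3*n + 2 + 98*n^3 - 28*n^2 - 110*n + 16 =-40*c^3 + 174*c^2 - 147*c + 98*n^3 + n^2*(147*c - 147) + n*(-18*c^2 - 72*c - 72) + 13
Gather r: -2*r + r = -r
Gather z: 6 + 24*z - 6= 24*z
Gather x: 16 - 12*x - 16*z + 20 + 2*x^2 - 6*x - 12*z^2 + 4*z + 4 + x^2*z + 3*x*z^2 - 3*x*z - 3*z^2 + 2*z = x^2*(z + 2) + x*(3*z^2 - 3*z - 18) - 15*z^2 - 10*z + 40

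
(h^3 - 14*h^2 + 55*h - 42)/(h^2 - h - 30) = (h^2 - 8*h + 7)/(h + 5)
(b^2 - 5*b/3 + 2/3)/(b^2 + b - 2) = (b - 2/3)/(b + 2)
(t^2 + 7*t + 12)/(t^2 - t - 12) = (t + 4)/(t - 4)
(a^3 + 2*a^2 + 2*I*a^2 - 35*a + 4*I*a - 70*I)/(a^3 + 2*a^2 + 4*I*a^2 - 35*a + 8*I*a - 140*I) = (a + 2*I)/(a + 4*I)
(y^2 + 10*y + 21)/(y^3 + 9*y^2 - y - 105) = (y + 3)/(y^2 + 2*y - 15)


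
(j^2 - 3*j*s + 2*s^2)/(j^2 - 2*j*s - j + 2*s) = (j - s)/(j - 1)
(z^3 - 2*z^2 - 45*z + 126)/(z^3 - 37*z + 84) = (z - 6)/(z - 4)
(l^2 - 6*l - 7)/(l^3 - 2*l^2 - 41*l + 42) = (l + 1)/(l^2 + 5*l - 6)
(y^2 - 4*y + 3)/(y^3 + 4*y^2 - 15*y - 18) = (y - 1)/(y^2 + 7*y + 6)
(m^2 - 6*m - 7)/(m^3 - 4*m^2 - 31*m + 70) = (m + 1)/(m^2 + 3*m - 10)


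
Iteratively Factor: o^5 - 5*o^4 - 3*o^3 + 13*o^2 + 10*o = (o + 1)*(o^4 - 6*o^3 + 3*o^2 + 10*o) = (o - 5)*(o + 1)*(o^3 - o^2 - 2*o) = (o - 5)*(o - 2)*(o + 1)*(o^2 + o) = (o - 5)*(o - 2)*(o + 1)^2*(o)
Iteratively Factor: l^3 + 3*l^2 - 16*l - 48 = (l - 4)*(l^2 + 7*l + 12) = (l - 4)*(l + 4)*(l + 3)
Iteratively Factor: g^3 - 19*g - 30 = (g + 2)*(g^2 - 2*g - 15) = (g - 5)*(g + 2)*(g + 3)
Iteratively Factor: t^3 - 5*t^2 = (t)*(t^2 - 5*t) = t^2*(t - 5)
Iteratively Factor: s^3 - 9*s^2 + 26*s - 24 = (s - 4)*(s^2 - 5*s + 6) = (s - 4)*(s - 3)*(s - 2)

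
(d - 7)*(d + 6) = d^2 - d - 42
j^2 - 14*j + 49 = (j - 7)^2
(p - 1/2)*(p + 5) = p^2 + 9*p/2 - 5/2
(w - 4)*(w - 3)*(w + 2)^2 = w^4 - 3*w^3 - 12*w^2 + 20*w + 48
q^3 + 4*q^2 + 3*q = q*(q + 1)*(q + 3)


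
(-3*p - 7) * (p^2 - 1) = -3*p^3 - 7*p^2 + 3*p + 7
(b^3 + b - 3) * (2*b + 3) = 2*b^4 + 3*b^3 + 2*b^2 - 3*b - 9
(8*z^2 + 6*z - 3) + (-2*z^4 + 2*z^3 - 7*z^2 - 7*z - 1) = -2*z^4 + 2*z^3 + z^2 - z - 4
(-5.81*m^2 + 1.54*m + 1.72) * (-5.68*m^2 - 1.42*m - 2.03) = 33.0008*m^4 - 0.497*m^3 - 0.162100000000001*m^2 - 5.5686*m - 3.4916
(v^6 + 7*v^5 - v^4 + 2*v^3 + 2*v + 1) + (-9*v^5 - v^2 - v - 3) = v^6 - 2*v^5 - v^4 + 2*v^3 - v^2 + v - 2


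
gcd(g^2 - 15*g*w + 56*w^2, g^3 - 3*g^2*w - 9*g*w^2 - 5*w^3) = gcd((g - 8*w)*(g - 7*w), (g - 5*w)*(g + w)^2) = 1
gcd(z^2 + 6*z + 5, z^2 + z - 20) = z + 5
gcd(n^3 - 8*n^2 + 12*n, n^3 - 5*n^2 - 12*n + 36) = n^2 - 8*n + 12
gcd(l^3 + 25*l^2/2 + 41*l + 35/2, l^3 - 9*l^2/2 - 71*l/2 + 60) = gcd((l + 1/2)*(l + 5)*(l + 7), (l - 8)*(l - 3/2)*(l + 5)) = l + 5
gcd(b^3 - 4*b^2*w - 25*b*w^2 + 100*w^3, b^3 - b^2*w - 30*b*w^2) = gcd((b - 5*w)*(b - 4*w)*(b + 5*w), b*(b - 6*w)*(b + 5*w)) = b + 5*w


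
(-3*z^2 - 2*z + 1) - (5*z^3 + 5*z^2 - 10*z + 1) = -5*z^3 - 8*z^2 + 8*z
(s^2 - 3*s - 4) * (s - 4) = s^3 - 7*s^2 + 8*s + 16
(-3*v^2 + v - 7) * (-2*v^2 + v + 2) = 6*v^4 - 5*v^3 + 9*v^2 - 5*v - 14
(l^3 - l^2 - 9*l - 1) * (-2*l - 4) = -2*l^4 - 2*l^3 + 22*l^2 + 38*l + 4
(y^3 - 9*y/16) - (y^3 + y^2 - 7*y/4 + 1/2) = -y^2 + 19*y/16 - 1/2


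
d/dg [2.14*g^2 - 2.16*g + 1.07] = 4.28*g - 2.16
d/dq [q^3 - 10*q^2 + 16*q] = 3*q^2 - 20*q + 16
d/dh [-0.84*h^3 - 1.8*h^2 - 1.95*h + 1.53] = -2.52*h^2 - 3.6*h - 1.95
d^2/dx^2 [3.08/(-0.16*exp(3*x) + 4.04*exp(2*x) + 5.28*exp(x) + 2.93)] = (3.08*(-0.96*exp(2*x) + 16.16*exp(x) + 10.56)*(-0.48*exp(2*x) + 8.08*exp(x) + 5.28)*exp(x) + (4.4352*exp(2*x) - 49.7728*exp(x) - 16.2624)*(-0.16*exp(3*x) + 4.04*exp(2*x) + 5.28*exp(x) + 2.93))*exp(x)/(-0.16*exp(3*x) + 4.04*exp(2*x) + 5.28*exp(x) + 2.93)^3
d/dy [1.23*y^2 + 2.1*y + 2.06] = 2.46*y + 2.1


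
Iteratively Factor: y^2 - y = (y - 1)*(y)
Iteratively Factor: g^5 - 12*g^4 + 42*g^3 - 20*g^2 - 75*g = (g + 1)*(g^4 - 13*g^3 + 55*g^2 - 75*g) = g*(g + 1)*(g^3 - 13*g^2 + 55*g - 75) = g*(g - 3)*(g + 1)*(g^2 - 10*g + 25) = g*(g - 5)*(g - 3)*(g + 1)*(g - 5)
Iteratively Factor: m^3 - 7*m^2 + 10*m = (m)*(m^2 - 7*m + 10) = m*(m - 2)*(m - 5)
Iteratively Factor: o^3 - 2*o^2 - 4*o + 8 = (o + 2)*(o^2 - 4*o + 4) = (o - 2)*(o + 2)*(o - 2)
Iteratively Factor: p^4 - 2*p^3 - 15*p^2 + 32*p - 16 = (p - 1)*(p^3 - p^2 - 16*p + 16) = (p - 1)^2*(p^2 - 16) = (p - 1)^2*(p + 4)*(p - 4)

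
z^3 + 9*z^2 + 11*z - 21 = (z - 1)*(z + 3)*(z + 7)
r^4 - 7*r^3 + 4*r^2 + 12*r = r*(r - 6)*(r - 2)*(r + 1)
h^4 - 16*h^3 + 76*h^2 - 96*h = h*(h - 8)*(h - 6)*(h - 2)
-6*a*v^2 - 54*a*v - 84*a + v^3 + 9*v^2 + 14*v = (-6*a + v)*(v + 2)*(v + 7)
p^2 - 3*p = p*(p - 3)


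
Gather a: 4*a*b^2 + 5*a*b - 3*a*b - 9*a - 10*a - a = a*(4*b^2 + 2*b - 20)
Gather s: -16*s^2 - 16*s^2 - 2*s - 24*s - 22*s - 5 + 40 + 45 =-32*s^2 - 48*s + 80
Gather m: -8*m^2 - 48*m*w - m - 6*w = -8*m^2 + m*(-48*w - 1) - 6*w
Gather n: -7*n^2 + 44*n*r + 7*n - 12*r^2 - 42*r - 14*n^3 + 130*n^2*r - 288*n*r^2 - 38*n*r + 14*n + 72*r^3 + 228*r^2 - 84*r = -14*n^3 + n^2*(130*r - 7) + n*(-288*r^2 + 6*r + 21) + 72*r^3 + 216*r^2 - 126*r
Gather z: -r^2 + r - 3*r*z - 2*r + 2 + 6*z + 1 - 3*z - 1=-r^2 - r + z*(3 - 3*r) + 2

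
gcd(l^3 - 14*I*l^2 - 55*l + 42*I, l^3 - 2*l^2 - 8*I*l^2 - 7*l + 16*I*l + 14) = l^2 - 8*I*l - 7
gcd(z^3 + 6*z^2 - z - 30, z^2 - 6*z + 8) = z - 2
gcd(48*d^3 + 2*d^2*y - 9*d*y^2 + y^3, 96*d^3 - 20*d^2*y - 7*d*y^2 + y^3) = 24*d^2 - 11*d*y + y^2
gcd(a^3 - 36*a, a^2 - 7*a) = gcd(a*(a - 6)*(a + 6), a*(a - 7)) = a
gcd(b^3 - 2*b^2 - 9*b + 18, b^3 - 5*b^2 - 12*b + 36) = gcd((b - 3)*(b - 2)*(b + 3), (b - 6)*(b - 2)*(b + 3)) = b^2 + b - 6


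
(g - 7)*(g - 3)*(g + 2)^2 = g^4 - 6*g^3 - 15*g^2 + 44*g + 84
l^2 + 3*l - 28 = (l - 4)*(l + 7)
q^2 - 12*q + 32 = (q - 8)*(q - 4)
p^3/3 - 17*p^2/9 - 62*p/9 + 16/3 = (p/3 + 1)*(p - 8)*(p - 2/3)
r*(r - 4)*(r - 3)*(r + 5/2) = r^4 - 9*r^3/2 - 11*r^2/2 + 30*r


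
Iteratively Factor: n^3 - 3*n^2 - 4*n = (n - 4)*(n^2 + n) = (n - 4)*(n + 1)*(n)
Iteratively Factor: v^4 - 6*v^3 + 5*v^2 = (v - 5)*(v^3 - v^2) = v*(v - 5)*(v^2 - v) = v^2*(v - 5)*(v - 1)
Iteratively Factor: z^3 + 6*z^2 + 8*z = (z + 4)*(z^2 + 2*z) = z*(z + 4)*(z + 2)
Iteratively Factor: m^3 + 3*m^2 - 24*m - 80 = (m + 4)*(m^2 - m - 20) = (m + 4)^2*(m - 5)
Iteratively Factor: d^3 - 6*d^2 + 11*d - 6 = (d - 2)*(d^2 - 4*d + 3) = (d - 2)*(d - 1)*(d - 3)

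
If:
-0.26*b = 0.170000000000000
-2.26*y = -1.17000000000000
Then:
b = -0.65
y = 0.52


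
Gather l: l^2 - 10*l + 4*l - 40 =l^2 - 6*l - 40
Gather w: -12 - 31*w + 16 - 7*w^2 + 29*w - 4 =-7*w^2 - 2*w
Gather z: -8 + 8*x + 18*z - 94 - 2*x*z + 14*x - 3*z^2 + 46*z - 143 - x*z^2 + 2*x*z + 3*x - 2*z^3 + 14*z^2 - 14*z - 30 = 25*x - 2*z^3 + z^2*(11 - x) + 50*z - 275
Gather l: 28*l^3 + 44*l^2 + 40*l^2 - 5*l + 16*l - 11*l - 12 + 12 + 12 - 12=28*l^3 + 84*l^2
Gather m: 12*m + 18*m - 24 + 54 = 30*m + 30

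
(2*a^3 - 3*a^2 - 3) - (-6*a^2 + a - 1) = 2*a^3 + 3*a^2 - a - 2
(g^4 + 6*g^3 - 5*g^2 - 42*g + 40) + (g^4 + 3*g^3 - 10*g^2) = 2*g^4 + 9*g^3 - 15*g^2 - 42*g + 40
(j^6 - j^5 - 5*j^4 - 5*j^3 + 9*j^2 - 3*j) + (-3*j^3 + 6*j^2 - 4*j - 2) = j^6 - j^5 - 5*j^4 - 8*j^3 + 15*j^2 - 7*j - 2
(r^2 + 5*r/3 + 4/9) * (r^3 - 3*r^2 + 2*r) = r^5 - 4*r^4/3 - 23*r^3/9 + 2*r^2 + 8*r/9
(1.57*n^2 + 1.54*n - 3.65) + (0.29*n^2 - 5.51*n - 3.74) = 1.86*n^2 - 3.97*n - 7.39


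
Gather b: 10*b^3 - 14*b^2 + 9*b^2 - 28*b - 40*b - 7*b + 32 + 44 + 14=10*b^3 - 5*b^2 - 75*b + 90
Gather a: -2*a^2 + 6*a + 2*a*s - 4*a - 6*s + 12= -2*a^2 + a*(2*s + 2) - 6*s + 12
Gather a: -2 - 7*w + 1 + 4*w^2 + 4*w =4*w^2 - 3*w - 1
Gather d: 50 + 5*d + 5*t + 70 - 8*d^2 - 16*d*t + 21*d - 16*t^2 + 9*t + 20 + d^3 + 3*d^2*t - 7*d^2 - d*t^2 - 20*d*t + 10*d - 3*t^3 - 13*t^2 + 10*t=d^3 + d^2*(3*t - 15) + d*(-t^2 - 36*t + 36) - 3*t^3 - 29*t^2 + 24*t + 140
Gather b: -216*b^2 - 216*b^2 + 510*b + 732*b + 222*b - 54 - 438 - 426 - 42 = -432*b^2 + 1464*b - 960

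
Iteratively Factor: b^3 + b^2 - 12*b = (b)*(b^2 + b - 12) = b*(b - 3)*(b + 4)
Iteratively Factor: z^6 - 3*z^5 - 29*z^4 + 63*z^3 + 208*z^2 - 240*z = (z + 3)*(z^5 - 6*z^4 - 11*z^3 + 96*z^2 - 80*z) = (z - 1)*(z + 3)*(z^4 - 5*z^3 - 16*z^2 + 80*z) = (z - 1)*(z + 3)*(z + 4)*(z^3 - 9*z^2 + 20*z) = (z - 4)*(z - 1)*(z + 3)*(z + 4)*(z^2 - 5*z) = z*(z - 4)*(z - 1)*(z + 3)*(z + 4)*(z - 5)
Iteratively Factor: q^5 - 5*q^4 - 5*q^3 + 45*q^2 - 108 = (q - 3)*(q^4 - 2*q^3 - 11*q^2 + 12*q + 36) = (q - 3)*(q + 2)*(q^3 - 4*q^2 - 3*q + 18) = (q - 3)^2*(q + 2)*(q^2 - q - 6) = (q - 3)^3*(q + 2)*(q + 2)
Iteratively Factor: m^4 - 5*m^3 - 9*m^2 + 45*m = (m - 3)*(m^3 - 2*m^2 - 15*m) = (m - 5)*(m - 3)*(m^2 + 3*m) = (m - 5)*(m - 3)*(m + 3)*(m)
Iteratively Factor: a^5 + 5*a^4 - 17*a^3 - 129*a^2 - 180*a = (a + 4)*(a^4 + a^3 - 21*a^2 - 45*a) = (a + 3)*(a + 4)*(a^3 - 2*a^2 - 15*a) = (a - 5)*(a + 3)*(a + 4)*(a^2 + 3*a) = a*(a - 5)*(a + 3)*(a + 4)*(a + 3)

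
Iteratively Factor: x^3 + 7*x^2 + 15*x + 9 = (x + 3)*(x^2 + 4*x + 3) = (x + 3)^2*(x + 1)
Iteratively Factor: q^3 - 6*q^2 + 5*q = (q - 5)*(q^2 - q) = (q - 5)*(q - 1)*(q)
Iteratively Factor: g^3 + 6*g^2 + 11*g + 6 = (g + 2)*(g^2 + 4*g + 3) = (g + 1)*(g + 2)*(g + 3)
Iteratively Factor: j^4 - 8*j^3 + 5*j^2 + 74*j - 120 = (j - 5)*(j^3 - 3*j^2 - 10*j + 24) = (j - 5)*(j - 2)*(j^2 - j - 12) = (j - 5)*(j - 2)*(j + 3)*(j - 4)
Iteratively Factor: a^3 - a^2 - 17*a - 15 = (a + 1)*(a^2 - 2*a - 15) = (a - 5)*(a + 1)*(a + 3)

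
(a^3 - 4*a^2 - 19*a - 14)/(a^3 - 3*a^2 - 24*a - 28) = (a + 1)/(a + 2)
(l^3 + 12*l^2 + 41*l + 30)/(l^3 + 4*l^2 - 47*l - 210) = (l + 1)/(l - 7)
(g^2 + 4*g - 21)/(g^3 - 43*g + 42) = (g - 3)/(g^2 - 7*g + 6)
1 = 1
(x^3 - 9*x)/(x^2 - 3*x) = x + 3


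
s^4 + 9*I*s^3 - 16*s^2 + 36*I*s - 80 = (s - 2*I)*(s + 2*I)*(s + 4*I)*(s + 5*I)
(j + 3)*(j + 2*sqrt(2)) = j^2 + 2*sqrt(2)*j + 3*j + 6*sqrt(2)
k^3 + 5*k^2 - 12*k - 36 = (k - 3)*(k + 2)*(k + 6)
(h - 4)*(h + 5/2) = h^2 - 3*h/2 - 10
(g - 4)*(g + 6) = g^2 + 2*g - 24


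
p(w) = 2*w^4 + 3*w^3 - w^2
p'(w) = 8*w^3 + 9*w^2 - 2*w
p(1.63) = 24.45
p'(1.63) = 55.30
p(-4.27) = 413.08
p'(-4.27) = -450.20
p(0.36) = 0.04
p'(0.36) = 0.82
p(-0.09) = -0.01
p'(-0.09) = 0.25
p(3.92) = 637.59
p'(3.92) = 612.35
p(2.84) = 190.76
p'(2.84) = 250.16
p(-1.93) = 2.46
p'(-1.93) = -20.13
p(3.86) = 601.63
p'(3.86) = 586.48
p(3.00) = 234.00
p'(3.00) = 291.00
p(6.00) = 3204.00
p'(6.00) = 2040.00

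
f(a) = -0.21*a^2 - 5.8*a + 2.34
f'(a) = -0.42*a - 5.8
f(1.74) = -8.39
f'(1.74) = -6.53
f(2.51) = -13.54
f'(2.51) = -6.85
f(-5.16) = 26.68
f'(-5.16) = -3.63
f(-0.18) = 3.38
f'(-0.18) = -5.72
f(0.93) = -3.24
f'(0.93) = -6.19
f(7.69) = -54.68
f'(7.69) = -9.03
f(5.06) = -32.38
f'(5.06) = -7.93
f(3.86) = -23.18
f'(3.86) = -7.42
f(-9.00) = 37.53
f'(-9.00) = -2.02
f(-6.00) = 29.58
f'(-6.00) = -3.28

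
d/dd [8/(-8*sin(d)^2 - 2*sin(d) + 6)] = 4*(8*sin(d) + 1)*cos(d)/(4*sin(d)^2 + sin(d) - 3)^2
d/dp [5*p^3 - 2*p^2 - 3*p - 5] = 15*p^2 - 4*p - 3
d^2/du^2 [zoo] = 0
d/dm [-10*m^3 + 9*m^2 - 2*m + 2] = -30*m^2 + 18*m - 2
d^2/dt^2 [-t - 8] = 0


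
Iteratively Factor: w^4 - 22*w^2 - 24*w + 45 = (w - 1)*(w^3 + w^2 - 21*w - 45) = (w - 1)*(w + 3)*(w^2 - 2*w - 15) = (w - 1)*(w + 3)^2*(w - 5)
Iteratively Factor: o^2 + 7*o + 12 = (o + 3)*(o + 4)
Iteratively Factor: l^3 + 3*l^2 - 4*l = (l - 1)*(l^2 + 4*l) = (l - 1)*(l + 4)*(l)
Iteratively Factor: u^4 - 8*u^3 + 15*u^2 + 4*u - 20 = (u + 1)*(u^3 - 9*u^2 + 24*u - 20) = (u - 2)*(u + 1)*(u^2 - 7*u + 10) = (u - 5)*(u - 2)*(u + 1)*(u - 2)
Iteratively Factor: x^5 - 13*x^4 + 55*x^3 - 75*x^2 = (x)*(x^4 - 13*x^3 + 55*x^2 - 75*x) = x*(x - 5)*(x^3 - 8*x^2 + 15*x) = x^2*(x - 5)*(x^2 - 8*x + 15) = x^2*(x - 5)*(x - 3)*(x - 5)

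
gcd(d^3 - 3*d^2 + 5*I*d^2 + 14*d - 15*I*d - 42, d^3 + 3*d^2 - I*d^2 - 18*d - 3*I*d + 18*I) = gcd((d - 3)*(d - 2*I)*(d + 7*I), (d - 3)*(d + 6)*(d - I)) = d - 3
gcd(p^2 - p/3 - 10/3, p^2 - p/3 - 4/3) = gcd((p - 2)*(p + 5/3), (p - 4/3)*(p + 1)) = 1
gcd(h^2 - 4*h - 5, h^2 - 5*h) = h - 5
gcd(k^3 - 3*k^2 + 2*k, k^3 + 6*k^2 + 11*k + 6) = 1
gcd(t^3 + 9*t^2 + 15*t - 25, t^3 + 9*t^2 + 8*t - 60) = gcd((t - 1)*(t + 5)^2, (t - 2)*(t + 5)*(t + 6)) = t + 5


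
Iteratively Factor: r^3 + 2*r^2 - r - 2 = (r + 2)*(r^2 - 1) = (r - 1)*(r + 2)*(r + 1)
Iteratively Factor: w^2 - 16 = (w - 4)*(w + 4)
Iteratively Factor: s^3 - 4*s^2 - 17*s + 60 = (s - 3)*(s^2 - s - 20) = (s - 3)*(s + 4)*(s - 5)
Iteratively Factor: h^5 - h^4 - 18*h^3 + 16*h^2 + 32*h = (h + 1)*(h^4 - 2*h^3 - 16*h^2 + 32*h) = (h - 2)*(h + 1)*(h^3 - 16*h) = (h - 4)*(h - 2)*(h + 1)*(h^2 + 4*h) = (h - 4)*(h - 2)*(h + 1)*(h + 4)*(h)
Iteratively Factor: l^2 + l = (l)*(l + 1)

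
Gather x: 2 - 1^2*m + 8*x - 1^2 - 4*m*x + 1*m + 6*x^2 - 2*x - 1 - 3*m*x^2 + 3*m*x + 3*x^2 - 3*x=x^2*(9 - 3*m) + x*(3 - m)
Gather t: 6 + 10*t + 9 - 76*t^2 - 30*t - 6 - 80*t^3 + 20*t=-80*t^3 - 76*t^2 + 9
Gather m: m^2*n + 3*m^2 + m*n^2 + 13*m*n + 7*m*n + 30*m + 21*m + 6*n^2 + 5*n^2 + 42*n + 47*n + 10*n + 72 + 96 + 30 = m^2*(n + 3) + m*(n^2 + 20*n + 51) + 11*n^2 + 99*n + 198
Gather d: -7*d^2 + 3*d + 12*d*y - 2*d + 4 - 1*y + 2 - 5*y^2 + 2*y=-7*d^2 + d*(12*y + 1) - 5*y^2 + y + 6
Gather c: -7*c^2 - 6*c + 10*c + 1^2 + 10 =-7*c^2 + 4*c + 11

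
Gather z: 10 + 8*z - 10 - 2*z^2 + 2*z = -2*z^2 + 10*z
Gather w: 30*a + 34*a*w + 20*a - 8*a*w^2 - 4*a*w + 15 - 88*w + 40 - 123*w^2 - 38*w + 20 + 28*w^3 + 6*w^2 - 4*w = 50*a + 28*w^3 + w^2*(-8*a - 117) + w*(30*a - 130) + 75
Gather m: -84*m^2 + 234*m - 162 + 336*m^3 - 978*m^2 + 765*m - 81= 336*m^3 - 1062*m^2 + 999*m - 243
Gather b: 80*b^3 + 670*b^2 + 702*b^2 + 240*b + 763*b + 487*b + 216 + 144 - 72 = 80*b^3 + 1372*b^2 + 1490*b + 288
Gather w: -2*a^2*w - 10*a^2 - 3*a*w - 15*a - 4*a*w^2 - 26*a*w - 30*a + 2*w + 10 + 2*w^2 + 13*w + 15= -10*a^2 - 45*a + w^2*(2 - 4*a) + w*(-2*a^2 - 29*a + 15) + 25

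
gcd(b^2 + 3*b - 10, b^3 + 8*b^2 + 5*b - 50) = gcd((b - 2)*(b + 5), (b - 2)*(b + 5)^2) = b^2 + 3*b - 10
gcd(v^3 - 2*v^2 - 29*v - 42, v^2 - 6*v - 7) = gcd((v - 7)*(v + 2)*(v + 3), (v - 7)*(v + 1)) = v - 7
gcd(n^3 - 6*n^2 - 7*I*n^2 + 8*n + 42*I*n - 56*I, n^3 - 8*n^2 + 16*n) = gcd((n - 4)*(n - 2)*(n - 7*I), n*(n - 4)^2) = n - 4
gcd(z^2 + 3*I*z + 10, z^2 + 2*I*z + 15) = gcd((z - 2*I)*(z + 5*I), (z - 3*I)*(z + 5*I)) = z + 5*I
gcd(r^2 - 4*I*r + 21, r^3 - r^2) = 1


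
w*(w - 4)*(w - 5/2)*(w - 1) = w^4 - 15*w^3/2 + 33*w^2/2 - 10*w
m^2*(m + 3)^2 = m^4 + 6*m^3 + 9*m^2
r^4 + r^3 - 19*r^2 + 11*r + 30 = (r - 3)*(r - 2)*(r + 1)*(r + 5)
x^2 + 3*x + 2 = (x + 1)*(x + 2)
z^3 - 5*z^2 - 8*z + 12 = (z - 6)*(z - 1)*(z + 2)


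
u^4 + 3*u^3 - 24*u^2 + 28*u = u*(u - 2)^2*(u + 7)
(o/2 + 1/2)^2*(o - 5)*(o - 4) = o^4/4 - 7*o^3/4 + 3*o^2/4 + 31*o/4 + 5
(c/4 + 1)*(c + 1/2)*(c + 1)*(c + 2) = c^4/4 + 15*c^3/8 + 35*c^2/8 + 15*c/4 + 1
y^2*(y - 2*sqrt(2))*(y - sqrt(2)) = y^4 - 3*sqrt(2)*y^3 + 4*y^2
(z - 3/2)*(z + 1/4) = z^2 - 5*z/4 - 3/8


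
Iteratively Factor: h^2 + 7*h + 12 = (h + 4)*(h + 3)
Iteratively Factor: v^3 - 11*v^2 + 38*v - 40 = (v - 4)*(v^2 - 7*v + 10) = (v - 5)*(v - 4)*(v - 2)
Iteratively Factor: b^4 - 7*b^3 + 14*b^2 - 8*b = (b - 1)*(b^3 - 6*b^2 + 8*b) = (b - 4)*(b - 1)*(b^2 - 2*b) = (b - 4)*(b - 2)*(b - 1)*(b)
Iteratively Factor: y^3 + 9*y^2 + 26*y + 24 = (y + 3)*(y^2 + 6*y + 8) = (y + 2)*(y + 3)*(y + 4)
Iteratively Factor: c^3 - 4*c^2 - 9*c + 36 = (c - 4)*(c^2 - 9) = (c - 4)*(c - 3)*(c + 3)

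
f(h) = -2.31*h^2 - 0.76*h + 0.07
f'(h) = -4.62*h - 0.76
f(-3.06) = -19.23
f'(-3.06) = 13.38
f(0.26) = -0.28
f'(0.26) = -1.96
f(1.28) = -4.69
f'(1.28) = -6.67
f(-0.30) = 0.09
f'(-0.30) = 0.63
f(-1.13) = -2.02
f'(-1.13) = 4.46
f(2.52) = -16.51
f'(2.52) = -12.40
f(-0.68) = -0.48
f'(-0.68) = 2.38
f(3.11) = -24.64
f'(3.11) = -15.13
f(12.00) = -341.69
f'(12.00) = -56.20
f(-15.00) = -508.28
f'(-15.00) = 68.54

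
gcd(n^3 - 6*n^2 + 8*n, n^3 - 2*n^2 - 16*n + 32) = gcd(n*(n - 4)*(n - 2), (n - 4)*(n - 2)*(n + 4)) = n^2 - 6*n + 8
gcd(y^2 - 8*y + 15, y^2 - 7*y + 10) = y - 5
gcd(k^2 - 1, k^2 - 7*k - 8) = k + 1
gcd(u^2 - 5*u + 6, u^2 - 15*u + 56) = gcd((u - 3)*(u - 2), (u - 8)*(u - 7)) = 1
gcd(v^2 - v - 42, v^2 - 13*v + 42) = v - 7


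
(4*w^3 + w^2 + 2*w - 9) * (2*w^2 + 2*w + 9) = 8*w^5 + 10*w^4 + 42*w^3 - 5*w^2 - 81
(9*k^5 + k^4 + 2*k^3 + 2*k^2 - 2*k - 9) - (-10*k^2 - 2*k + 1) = 9*k^5 + k^4 + 2*k^3 + 12*k^2 - 10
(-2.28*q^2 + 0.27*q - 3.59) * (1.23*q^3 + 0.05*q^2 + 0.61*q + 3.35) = -2.8044*q^5 + 0.2181*q^4 - 5.793*q^3 - 7.6528*q^2 - 1.2854*q - 12.0265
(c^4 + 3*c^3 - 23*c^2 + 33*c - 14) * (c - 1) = c^5 + 2*c^4 - 26*c^3 + 56*c^2 - 47*c + 14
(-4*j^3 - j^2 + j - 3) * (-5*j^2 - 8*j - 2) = 20*j^5 + 37*j^4 + 11*j^3 + 9*j^2 + 22*j + 6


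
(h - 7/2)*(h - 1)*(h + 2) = h^3 - 5*h^2/2 - 11*h/2 + 7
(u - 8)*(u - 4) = u^2 - 12*u + 32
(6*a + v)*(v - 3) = 6*a*v - 18*a + v^2 - 3*v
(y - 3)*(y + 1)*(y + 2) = y^3 - 7*y - 6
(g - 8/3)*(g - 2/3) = g^2 - 10*g/3 + 16/9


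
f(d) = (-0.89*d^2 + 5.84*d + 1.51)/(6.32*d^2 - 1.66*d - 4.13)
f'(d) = (1.66 - 12.64*d)*(-0.89*d^2 + 5.84*d + 1.51)/(6.32*d^2 - 1.66*d - 4.13)^2 + (5.84 - 1.78*d)/(6.32*d^2 - 1.66*d - 4.13)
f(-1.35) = -0.83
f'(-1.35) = -0.76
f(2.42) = 0.36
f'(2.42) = -0.31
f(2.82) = 0.26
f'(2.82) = -0.20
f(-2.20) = -0.52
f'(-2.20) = -0.18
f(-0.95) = -1.54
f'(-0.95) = -4.28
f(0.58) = -1.55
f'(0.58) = -4.58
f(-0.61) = 3.11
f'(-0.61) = -47.14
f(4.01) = 0.12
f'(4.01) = -0.08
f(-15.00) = -0.20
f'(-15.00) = -0.00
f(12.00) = -0.06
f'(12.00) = -0.01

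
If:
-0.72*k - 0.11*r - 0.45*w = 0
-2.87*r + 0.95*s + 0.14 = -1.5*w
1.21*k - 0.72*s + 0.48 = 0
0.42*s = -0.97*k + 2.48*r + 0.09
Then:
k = 0.18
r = 0.20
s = 0.96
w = -0.33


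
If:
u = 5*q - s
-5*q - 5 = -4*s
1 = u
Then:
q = 3/5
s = 2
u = 1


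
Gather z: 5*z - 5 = 5*z - 5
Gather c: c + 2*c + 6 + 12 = 3*c + 18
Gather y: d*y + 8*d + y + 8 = 8*d + y*(d + 1) + 8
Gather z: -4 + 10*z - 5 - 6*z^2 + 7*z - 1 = -6*z^2 + 17*z - 10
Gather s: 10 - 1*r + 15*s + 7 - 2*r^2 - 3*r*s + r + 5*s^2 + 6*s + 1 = -2*r^2 + 5*s^2 + s*(21 - 3*r) + 18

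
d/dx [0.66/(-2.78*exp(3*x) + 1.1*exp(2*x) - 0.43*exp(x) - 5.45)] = (5.5044*exp(2*x) - 1.452*exp(x) + 0.2838)*exp(x)/(2.78*exp(3*x) - 1.1*exp(2*x) + 0.43*exp(x) + 5.45)^2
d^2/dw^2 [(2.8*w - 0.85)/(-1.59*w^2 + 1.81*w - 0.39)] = (-(2.8*w - 0.85)*(3.18*w - 1.81)*(6.36*w - 3.62) + (26.712*w - 12.839)*(1.59*w^2 - 1.81*w + 0.39))/(1.59*w^2 - 1.81*w + 0.39)^3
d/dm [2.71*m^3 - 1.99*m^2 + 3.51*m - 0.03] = 8.13*m^2 - 3.98*m + 3.51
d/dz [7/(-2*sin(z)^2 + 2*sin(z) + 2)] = 7*(2*sin(z) - 1)*cos(z)/(2*(sin(z) + cos(z)^2)^2)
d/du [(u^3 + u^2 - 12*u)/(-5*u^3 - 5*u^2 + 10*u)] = 2*(-2*u - 1)/(u^4 + 2*u^3 - 3*u^2 - 4*u + 4)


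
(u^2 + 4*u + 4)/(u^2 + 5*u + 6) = (u + 2)/(u + 3)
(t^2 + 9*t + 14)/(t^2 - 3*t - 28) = (t^2 + 9*t + 14)/(t^2 - 3*t - 28)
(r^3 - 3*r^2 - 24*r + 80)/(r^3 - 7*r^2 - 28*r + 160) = (r - 4)/(r - 8)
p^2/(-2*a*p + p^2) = p/(-2*a + p)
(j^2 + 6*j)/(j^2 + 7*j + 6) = j/(j + 1)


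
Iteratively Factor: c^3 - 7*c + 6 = (c + 3)*(c^2 - 3*c + 2) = (c - 2)*(c + 3)*(c - 1)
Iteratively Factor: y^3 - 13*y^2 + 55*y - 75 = (y - 3)*(y^2 - 10*y + 25) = (y - 5)*(y - 3)*(y - 5)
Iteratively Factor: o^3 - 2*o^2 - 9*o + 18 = (o - 3)*(o^2 + o - 6) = (o - 3)*(o + 3)*(o - 2)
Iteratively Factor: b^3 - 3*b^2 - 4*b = (b - 4)*(b^2 + b) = b*(b - 4)*(b + 1)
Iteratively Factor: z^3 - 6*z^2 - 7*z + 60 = (z + 3)*(z^2 - 9*z + 20) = (z - 5)*(z + 3)*(z - 4)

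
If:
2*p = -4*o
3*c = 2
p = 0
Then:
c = 2/3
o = 0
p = 0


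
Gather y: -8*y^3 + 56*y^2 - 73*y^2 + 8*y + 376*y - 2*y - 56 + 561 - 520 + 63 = -8*y^3 - 17*y^2 + 382*y + 48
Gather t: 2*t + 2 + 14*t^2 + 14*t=14*t^2 + 16*t + 2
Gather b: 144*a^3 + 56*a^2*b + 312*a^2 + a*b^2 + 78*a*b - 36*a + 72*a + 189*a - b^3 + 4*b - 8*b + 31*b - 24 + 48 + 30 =144*a^3 + 312*a^2 + a*b^2 + 225*a - b^3 + b*(56*a^2 + 78*a + 27) + 54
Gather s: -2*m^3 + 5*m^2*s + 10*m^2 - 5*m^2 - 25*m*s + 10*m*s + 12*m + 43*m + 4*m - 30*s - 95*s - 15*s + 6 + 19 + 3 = -2*m^3 + 5*m^2 + 59*m + s*(5*m^2 - 15*m - 140) + 28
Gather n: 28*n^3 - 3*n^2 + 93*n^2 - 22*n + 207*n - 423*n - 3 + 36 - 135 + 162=28*n^3 + 90*n^2 - 238*n + 60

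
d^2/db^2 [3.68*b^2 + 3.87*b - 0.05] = 7.36000000000000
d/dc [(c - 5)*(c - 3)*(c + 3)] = 3*c^2 - 10*c - 9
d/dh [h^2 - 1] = 2*h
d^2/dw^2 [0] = 0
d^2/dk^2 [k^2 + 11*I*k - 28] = 2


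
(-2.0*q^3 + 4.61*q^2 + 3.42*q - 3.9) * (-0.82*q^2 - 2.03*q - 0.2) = 1.64*q^5 + 0.279799999999999*q^4 - 11.7627*q^3 - 4.6666*q^2 + 7.233*q + 0.78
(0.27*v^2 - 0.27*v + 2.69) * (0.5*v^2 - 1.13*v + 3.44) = 0.135*v^4 - 0.4401*v^3 + 2.5789*v^2 - 3.9685*v + 9.2536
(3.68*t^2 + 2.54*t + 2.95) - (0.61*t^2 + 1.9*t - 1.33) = 3.07*t^2 + 0.64*t + 4.28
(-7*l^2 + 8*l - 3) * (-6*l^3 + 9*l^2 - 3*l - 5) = 42*l^5 - 111*l^4 + 111*l^3 - 16*l^2 - 31*l + 15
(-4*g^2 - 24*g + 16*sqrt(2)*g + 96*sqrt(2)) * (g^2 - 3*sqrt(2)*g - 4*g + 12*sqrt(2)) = -4*g^4 - 8*g^3 + 28*sqrt(2)*g^3 + 56*sqrt(2)*g^2 - 672*sqrt(2)*g - 192*g + 2304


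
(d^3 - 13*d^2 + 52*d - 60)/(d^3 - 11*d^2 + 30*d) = (d - 2)/d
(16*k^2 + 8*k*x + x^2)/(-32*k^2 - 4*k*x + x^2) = (4*k + x)/(-8*k + x)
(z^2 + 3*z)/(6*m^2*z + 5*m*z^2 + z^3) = (z + 3)/(6*m^2 + 5*m*z + z^2)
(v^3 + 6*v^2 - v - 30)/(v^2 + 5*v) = v + 1 - 6/v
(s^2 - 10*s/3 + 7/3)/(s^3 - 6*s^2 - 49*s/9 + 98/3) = 3*(s - 1)/(3*s^2 - 11*s - 42)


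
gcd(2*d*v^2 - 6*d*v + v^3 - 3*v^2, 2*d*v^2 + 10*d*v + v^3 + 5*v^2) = 2*d*v + v^2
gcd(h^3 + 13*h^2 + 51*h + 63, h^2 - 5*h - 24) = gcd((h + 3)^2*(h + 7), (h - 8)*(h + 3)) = h + 3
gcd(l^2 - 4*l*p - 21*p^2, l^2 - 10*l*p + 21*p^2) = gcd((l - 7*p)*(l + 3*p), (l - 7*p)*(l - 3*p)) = -l + 7*p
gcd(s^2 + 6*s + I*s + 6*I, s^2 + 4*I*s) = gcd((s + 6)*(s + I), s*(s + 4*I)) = 1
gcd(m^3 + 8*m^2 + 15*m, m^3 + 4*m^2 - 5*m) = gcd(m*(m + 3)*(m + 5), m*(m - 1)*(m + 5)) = m^2 + 5*m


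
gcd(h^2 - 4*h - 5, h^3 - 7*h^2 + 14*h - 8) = 1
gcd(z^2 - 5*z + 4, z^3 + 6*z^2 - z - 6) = z - 1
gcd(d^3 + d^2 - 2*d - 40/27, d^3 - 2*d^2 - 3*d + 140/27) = d^2 + d/3 - 20/9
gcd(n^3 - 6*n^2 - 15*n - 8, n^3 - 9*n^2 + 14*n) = 1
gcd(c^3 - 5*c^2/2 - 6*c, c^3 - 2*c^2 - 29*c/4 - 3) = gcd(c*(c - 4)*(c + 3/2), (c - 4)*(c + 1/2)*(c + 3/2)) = c^2 - 5*c/2 - 6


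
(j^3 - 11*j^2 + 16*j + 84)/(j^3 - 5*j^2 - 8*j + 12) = (j - 7)/(j - 1)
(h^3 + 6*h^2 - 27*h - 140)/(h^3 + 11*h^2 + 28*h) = (h - 5)/h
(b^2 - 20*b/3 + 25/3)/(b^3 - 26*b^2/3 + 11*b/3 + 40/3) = (b - 5)/(b^2 - 7*b - 8)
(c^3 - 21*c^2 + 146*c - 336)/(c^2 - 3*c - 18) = (c^2 - 15*c + 56)/(c + 3)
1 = 1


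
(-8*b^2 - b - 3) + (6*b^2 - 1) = -2*b^2 - b - 4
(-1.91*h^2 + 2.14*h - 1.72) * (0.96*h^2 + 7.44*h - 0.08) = -1.8336*h^4 - 12.156*h^3 + 14.4232*h^2 - 12.968*h + 0.1376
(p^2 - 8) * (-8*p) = -8*p^3 + 64*p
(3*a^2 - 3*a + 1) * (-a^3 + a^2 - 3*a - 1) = -3*a^5 + 6*a^4 - 13*a^3 + 7*a^2 - 1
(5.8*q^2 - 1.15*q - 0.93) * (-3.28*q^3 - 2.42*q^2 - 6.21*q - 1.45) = -19.024*q^5 - 10.264*q^4 - 30.1846*q^3 + 0.9821*q^2 + 7.4428*q + 1.3485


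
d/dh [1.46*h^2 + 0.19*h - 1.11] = 2.92*h + 0.19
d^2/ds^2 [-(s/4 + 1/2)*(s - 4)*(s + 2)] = -3*s/2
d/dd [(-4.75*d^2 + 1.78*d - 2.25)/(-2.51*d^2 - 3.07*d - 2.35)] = (19.0503*d^2 + 11.03*d - 11.0905)/(6.3001*d^4 + 15.4114*d^3 + 21.2219*d^2 + 14.429*d + 5.5225)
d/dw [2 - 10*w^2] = -20*w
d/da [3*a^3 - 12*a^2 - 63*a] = 9*a^2 - 24*a - 63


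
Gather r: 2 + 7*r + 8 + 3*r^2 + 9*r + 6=3*r^2 + 16*r + 16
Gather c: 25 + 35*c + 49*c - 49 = 84*c - 24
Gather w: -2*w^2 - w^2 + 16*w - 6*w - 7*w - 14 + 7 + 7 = -3*w^2 + 3*w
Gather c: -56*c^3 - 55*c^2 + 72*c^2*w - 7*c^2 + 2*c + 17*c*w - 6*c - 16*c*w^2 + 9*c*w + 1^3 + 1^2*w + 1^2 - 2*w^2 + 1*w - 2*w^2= -56*c^3 + c^2*(72*w - 62) + c*(-16*w^2 + 26*w - 4) - 4*w^2 + 2*w + 2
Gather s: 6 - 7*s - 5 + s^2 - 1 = s^2 - 7*s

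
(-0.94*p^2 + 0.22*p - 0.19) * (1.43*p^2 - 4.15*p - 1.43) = -1.3442*p^4 + 4.2156*p^3 + 0.1595*p^2 + 0.4739*p + 0.2717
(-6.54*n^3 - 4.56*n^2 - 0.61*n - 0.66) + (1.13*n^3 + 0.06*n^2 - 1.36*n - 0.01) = -5.41*n^3 - 4.5*n^2 - 1.97*n - 0.67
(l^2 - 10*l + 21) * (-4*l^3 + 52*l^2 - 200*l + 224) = -4*l^5 + 92*l^4 - 804*l^3 + 3316*l^2 - 6440*l + 4704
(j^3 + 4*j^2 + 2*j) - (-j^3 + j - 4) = 2*j^3 + 4*j^2 + j + 4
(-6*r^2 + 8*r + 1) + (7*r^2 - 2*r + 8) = r^2 + 6*r + 9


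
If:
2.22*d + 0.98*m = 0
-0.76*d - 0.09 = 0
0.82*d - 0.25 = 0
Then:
No Solution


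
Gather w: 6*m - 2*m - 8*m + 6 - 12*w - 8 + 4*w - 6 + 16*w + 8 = -4*m + 8*w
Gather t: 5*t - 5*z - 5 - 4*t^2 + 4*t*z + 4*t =-4*t^2 + t*(4*z + 9) - 5*z - 5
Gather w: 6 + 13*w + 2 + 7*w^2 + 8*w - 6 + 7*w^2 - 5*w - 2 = 14*w^2 + 16*w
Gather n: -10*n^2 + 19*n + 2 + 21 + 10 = -10*n^2 + 19*n + 33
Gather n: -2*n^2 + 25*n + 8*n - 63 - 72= -2*n^2 + 33*n - 135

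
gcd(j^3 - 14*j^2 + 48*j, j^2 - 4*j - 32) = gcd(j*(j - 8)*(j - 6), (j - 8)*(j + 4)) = j - 8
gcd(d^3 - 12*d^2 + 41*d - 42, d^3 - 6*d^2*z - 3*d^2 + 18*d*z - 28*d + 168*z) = d - 7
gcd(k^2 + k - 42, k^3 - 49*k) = k + 7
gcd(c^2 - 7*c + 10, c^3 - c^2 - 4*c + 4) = c - 2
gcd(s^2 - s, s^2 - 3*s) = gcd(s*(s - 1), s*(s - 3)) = s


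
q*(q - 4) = q^2 - 4*q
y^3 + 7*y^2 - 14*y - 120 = (y - 4)*(y + 5)*(y + 6)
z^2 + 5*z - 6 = (z - 1)*(z + 6)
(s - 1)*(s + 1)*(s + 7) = s^3 + 7*s^2 - s - 7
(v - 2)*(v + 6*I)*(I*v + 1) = I*v^3 - 5*v^2 - 2*I*v^2 + 10*v + 6*I*v - 12*I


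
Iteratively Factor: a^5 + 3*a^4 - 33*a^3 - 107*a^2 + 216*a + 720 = (a - 5)*(a^4 + 8*a^3 + 7*a^2 - 72*a - 144) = (a - 5)*(a + 4)*(a^3 + 4*a^2 - 9*a - 36) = (a - 5)*(a + 4)^2*(a^2 - 9) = (a - 5)*(a - 3)*(a + 4)^2*(a + 3)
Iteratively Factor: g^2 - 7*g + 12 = (g - 4)*(g - 3)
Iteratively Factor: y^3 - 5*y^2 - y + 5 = (y + 1)*(y^2 - 6*y + 5) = (y - 5)*(y + 1)*(y - 1)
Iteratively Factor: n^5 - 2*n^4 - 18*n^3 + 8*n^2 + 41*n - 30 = (n + 2)*(n^4 - 4*n^3 - 10*n^2 + 28*n - 15) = (n + 2)*(n + 3)*(n^3 - 7*n^2 + 11*n - 5) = (n - 1)*(n + 2)*(n + 3)*(n^2 - 6*n + 5) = (n - 1)^2*(n + 2)*(n + 3)*(n - 5)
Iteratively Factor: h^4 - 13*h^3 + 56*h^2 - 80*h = (h - 5)*(h^3 - 8*h^2 + 16*h) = h*(h - 5)*(h^2 - 8*h + 16) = h*(h - 5)*(h - 4)*(h - 4)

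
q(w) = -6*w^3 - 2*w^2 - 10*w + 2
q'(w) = -18*w^2 - 4*w - 10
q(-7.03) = 2058.03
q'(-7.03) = -871.46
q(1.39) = -31.88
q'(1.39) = -50.34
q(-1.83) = 50.37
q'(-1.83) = -62.96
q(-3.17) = 204.73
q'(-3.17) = -178.20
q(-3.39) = 246.67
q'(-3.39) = -203.30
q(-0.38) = 5.84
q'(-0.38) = -11.08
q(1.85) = -61.33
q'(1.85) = -79.00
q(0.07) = 1.29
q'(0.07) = -10.37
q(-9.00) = 4304.00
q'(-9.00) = -1432.00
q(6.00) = -1426.00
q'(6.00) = -682.00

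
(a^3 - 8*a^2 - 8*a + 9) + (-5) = a^3 - 8*a^2 - 8*a + 4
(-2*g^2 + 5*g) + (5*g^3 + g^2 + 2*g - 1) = 5*g^3 - g^2 + 7*g - 1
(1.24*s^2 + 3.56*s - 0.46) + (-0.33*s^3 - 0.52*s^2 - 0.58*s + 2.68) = -0.33*s^3 + 0.72*s^2 + 2.98*s + 2.22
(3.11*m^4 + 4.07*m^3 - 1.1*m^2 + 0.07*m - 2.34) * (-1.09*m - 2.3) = -3.3899*m^5 - 11.5893*m^4 - 8.162*m^3 + 2.4537*m^2 + 2.3896*m + 5.382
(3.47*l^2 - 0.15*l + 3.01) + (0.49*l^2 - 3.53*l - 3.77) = 3.96*l^2 - 3.68*l - 0.76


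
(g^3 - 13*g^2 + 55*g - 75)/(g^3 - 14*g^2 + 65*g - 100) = (g - 3)/(g - 4)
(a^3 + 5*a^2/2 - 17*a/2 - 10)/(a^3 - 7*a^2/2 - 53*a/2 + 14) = (2*a^2 - 3*a - 5)/(2*a^2 - 15*a + 7)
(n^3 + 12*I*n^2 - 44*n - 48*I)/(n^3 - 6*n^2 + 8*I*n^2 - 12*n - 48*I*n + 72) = (n + 4*I)/(n - 6)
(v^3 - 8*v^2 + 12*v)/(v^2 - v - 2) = v*(v - 6)/(v + 1)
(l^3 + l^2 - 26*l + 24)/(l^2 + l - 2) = (l^2 + 2*l - 24)/(l + 2)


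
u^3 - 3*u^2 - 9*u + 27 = (u - 3)^2*(u + 3)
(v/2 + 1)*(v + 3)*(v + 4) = v^3/2 + 9*v^2/2 + 13*v + 12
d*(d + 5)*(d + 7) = d^3 + 12*d^2 + 35*d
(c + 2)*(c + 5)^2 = c^3 + 12*c^2 + 45*c + 50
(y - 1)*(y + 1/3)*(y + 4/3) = y^3 + 2*y^2/3 - 11*y/9 - 4/9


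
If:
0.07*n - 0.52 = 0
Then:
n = 7.43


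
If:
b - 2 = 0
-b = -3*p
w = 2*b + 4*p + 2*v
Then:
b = 2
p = 2/3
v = w/2 - 10/3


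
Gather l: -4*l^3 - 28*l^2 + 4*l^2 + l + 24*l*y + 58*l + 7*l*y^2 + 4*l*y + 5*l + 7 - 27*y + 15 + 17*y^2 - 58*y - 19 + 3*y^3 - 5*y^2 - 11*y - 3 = -4*l^3 - 24*l^2 + l*(7*y^2 + 28*y + 64) + 3*y^3 + 12*y^2 - 96*y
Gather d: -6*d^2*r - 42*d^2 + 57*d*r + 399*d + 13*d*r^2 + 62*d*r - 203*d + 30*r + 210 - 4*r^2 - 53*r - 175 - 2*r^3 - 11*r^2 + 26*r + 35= d^2*(-6*r - 42) + d*(13*r^2 + 119*r + 196) - 2*r^3 - 15*r^2 + 3*r + 70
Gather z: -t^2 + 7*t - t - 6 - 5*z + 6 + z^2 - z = -t^2 + 6*t + z^2 - 6*z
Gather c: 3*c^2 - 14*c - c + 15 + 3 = 3*c^2 - 15*c + 18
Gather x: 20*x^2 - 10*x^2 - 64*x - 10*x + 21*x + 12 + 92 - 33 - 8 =10*x^2 - 53*x + 63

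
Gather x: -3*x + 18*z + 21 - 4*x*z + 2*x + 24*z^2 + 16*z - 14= x*(-4*z - 1) + 24*z^2 + 34*z + 7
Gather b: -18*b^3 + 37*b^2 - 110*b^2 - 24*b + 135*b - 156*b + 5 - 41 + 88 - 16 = -18*b^3 - 73*b^2 - 45*b + 36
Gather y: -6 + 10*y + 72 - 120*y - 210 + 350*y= 240*y - 144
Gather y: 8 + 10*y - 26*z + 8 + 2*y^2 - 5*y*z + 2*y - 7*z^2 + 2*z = 2*y^2 + y*(12 - 5*z) - 7*z^2 - 24*z + 16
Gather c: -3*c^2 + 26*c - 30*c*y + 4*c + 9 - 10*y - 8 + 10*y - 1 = -3*c^2 + c*(30 - 30*y)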